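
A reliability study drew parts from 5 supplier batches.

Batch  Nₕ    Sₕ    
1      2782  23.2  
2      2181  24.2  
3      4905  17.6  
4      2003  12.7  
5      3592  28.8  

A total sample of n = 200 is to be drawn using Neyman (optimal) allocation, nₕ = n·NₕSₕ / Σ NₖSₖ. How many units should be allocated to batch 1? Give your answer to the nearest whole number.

1: NₕSₕ = 2782·23.2 = 64542.4
2: NₕSₕ = 2181·24.2 = 52780.2
3: NₕSₕ = 4905·17.6 = 86328
4: NₕSₕ = 2003·12.7 = 25438.1
5: NₕSₕ = 3592·28.8 = 103449.6
Σ NₕSₕ = 332538.3.
n_1 = 200·64542.4/332538.3 = 38.818... → 39.

39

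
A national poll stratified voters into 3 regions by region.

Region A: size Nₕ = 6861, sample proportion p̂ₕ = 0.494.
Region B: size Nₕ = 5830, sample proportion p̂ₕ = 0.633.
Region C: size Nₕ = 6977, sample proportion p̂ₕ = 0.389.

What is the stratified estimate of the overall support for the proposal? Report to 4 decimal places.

0.4980

N = 6861 + 5830 + 6977 = 19668.
Overall proportion = Σ (Nₕ/N)·p̂ₕ.
Σ Nₕp̂ₕ = 3389.334 + 3690.39 + 2714.053 = 9793.777.
9793.777 / 19668 = 0.497955... → 0.4980.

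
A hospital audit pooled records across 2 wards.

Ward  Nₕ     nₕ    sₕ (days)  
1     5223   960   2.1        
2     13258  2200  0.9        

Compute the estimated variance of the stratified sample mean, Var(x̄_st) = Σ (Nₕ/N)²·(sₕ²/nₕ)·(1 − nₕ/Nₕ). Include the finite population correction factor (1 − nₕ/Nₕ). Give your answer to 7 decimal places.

0.0004575

N = 18481; Wₕ = Nₕ/N.
ward 1: (5223/18481)²·2.1²/960·(1 − 960/5223) = 0.0002994689
ward 2: (13258/18481)²·0.9²/2200·(1 − 2200/13258) = 0.0001580396
Sum = 0.0004575086 → 0.0004575.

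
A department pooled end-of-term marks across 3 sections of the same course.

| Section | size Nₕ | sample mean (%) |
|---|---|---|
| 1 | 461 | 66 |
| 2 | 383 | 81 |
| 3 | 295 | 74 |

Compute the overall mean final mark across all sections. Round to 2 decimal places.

73.12

N = 461 + 383 + 295 = 1139.
Weight each subgroup mean by Nₕ/N and sum.
Σ Nₕx̄ₕ = 461·66 + 383·81 + 295·74 = 30426 + 31023 + 21830 = 83279.
Divide by N: 83279 / 1139 = 73.1159... → 73.12.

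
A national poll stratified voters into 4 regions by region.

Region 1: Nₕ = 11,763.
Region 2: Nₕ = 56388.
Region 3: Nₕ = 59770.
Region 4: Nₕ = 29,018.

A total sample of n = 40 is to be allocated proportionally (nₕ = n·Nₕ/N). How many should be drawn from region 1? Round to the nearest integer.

N = 11763 + 56388 + 59770 + 29018 = 156939.
n_1 = 40·11763/156939 = 2.998... → 3.

3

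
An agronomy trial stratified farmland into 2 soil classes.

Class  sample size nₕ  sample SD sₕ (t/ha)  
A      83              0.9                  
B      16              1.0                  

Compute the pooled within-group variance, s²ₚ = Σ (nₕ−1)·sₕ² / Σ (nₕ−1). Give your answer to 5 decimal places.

0.83938

A: (83−1)·0.9² = 82·0.81 = 66.42
B: (16−1)·1.0² = 15·1 = 15
Numerator = 81.42; denominator = Σ(nₕ−1) = 97.
s²ₚ = 81.42/97 = 0.8393814... → 0.83938.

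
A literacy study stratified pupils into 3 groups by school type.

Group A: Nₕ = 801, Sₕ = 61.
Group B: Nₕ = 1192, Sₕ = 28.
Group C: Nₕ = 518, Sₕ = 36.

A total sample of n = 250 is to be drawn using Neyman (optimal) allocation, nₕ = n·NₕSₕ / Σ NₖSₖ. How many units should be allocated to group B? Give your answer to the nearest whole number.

83

Σ NₕSₕ = 801·61 + 1192·28 + 518·36 = 100885.
Share for B: 33376/100885 = 0.33083.
n_B = 250 × 0.33083 = 82.708... → 83.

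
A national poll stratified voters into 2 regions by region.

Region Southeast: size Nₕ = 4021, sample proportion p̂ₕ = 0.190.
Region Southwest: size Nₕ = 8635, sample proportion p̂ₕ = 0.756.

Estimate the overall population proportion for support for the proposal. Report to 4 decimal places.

0.5762

Wₕ = Nₕ/N with N = 12656: 0.3177, 0.6823.
p̂_st = 0.3177·0.190 + 0.6823·0.756 ≈ 0.576173... → 0.5762.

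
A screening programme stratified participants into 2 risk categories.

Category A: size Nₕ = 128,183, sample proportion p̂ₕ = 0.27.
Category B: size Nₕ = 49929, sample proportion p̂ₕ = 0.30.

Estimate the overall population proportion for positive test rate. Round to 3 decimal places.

Wₕ = Nₕ/N with N = 178112: 0.7197, 0.2803.
p̂_st = 0.7197·0.27 + 0.2803·0.30 ≈ 0.27841... → 0.278.

0.278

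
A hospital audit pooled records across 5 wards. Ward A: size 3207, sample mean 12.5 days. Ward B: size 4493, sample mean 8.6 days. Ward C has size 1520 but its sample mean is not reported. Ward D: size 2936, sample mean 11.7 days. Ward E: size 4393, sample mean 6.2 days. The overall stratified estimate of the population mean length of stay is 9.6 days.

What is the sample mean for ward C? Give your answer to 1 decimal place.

12.2

N = 3207 + 4493 + 1520 + 2936 + 4393 = 16549.
Overall total = μ·N = 9.6·16549 = 158870.4.
Subtract the known strata: 3207·12.5 + 4493·8.6 + 2936·11.7 + 4393·6.2 = 140315.1.
Remaining total for ward C: 158870.4 − 140315.1 = 18555.3.
Divide by its size: 18555.3 / 1520 = 12.207... → 12.2.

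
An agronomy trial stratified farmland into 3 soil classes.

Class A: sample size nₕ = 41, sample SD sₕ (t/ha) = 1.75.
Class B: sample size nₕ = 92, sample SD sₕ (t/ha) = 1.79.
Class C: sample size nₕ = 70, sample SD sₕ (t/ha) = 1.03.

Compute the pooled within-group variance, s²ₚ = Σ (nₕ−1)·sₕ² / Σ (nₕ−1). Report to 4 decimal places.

Degrees of freedom: 40 + 91 + 69 = 200.
Σ(nₕ−1)sₕ² = 40·3.0625 + 91·3.2041 + 69·1.0609 = 487.2752.
s²ₚ = 487.2752 / 200 = 2.436376 → 2.4364.

2.4364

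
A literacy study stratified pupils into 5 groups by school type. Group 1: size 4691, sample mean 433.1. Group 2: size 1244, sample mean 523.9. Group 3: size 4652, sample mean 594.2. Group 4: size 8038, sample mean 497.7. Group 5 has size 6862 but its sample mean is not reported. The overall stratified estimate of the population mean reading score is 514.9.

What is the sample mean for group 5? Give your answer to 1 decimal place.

Σ Nₕx̄ₕ = N·μ, so 6862·x̄_5 = 25487·514.9 − (4691·433.1 + 1244·523.9 + 4652·594.2 + 8038·497.7).
= 13123256.3 − 9448134.7 = 3675121.6.
x̄_5 = 3675121.6 / 6862 = 535.576... → 535.6.

535.6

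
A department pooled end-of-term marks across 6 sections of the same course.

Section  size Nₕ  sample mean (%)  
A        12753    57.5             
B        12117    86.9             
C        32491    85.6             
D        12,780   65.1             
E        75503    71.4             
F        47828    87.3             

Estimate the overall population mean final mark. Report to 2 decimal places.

N = 12753 + 12117 + 32491 + 12780 + 75503 + 47828 = 193472.
Weight each subgroup mean by Nₕ/N and sum.
Σ Nₕx̄ₕ = 12753·57.5 + 12117·86.9 + 32491·85.6 + 12780·65.1 + 75503·71.4 + 47828·87.3 = 733297.5 + 1052967.3 + 2781229.6 + 831978 + 5390914.2 + 4175384.4 = 14965771.
Divide by N: 14965771 / 193472 = 77.3537... → 77.35.

77.35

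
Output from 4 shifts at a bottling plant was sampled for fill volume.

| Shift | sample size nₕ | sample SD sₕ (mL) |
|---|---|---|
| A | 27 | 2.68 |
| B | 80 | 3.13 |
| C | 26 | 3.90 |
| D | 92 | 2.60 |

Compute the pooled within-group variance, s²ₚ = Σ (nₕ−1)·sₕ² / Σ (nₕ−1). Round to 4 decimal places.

A: (27−1)·2.68² = 26·7.1824 = 186.7424
B: (80−1)·3.13² = 79·9.7969 = 773.9551
C: (26−1)·3.90² = 25·15.21 = 380.25
D: (92−1)·2.60² = 91·6.76 = 615.16
Numerator = 1956.1075; denominator = Σ(nₕ−1) = 221.
s²ₚ = 1956.1075/221 = 8.851165... → 8.8512.

8.8512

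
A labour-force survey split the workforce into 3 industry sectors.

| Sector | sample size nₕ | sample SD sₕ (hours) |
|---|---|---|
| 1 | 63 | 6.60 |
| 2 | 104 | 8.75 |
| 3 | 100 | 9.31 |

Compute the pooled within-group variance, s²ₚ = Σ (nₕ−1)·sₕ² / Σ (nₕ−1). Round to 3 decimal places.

72.605

Degrees of freedom: 62 + 103 + 99 = 264.
Σ(nₕ−1)sₕ² = 62·43.56 + 103·76.5625 + 99·86.6761 = 19167.5914.
s²ₚ = 19167.5914 / 264 = 72.60451... → 72.605.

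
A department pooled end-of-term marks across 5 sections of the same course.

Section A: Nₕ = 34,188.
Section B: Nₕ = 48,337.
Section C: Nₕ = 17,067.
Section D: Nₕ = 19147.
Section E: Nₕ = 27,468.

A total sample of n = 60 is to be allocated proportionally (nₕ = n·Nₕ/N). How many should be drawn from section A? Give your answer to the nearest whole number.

14

N = 34188 + 48337 + 17067 + 19147 + 27468 = 146207.
n_A = 60·34188/146207 = 14.030... → 14.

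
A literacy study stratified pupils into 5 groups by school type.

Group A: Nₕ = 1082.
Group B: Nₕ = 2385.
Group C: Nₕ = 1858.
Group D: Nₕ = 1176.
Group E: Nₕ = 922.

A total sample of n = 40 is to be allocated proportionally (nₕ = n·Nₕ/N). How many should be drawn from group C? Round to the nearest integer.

N = 1082 + 2385 + 1858 + 1176 + 922 = 7423.
n_C = 40·1858/7423 = 10.012... → 10.

10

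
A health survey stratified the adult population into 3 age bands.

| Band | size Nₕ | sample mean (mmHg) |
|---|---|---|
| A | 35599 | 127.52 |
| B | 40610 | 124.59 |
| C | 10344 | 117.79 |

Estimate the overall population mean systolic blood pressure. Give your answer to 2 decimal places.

N = 35599 + 40610 + 10344 = 86553.
Weight each subgroup mean by Nₕ/N and sum.
Σ Nₕx̄ₕ = 35599·127.52 + 40610·124.59 + 10344·117.79 = 4539584.48 + 5059599.9 + 1218419.76 = 10817604.14.
Divide by N: 10817604.14 / 86553 = 124.9824... → 124.98.

124.98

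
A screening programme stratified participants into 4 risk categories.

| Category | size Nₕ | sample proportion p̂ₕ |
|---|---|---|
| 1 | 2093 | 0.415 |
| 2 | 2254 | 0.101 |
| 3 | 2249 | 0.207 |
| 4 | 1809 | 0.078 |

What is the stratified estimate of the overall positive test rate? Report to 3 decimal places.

Wₕ = Nₕ/N with N = 8405: 0.2490, 0.2682, 0.2676, 0.2152.
p̂_st = 0.2490·0.415 + 0.2682·0.101 + 0.2676·0.207 + 0.2152·0.078 ≈ 0.20260... → 0.203.

0.203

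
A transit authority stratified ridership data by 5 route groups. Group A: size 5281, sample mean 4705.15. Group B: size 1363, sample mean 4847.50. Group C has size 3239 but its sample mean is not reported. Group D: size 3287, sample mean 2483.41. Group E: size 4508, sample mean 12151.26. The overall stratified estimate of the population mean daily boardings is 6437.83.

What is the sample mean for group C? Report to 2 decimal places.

N = 5281 + 1363 + 3239 + 3287 + 4508 = 17678.
Overall total = μ·N = 6437.83·17678 = 113807958.74.
Subtract the known strata: 5281·4705.15 + 1363·4847.50 + 3287·2483.41 + 4508·12151.26 = 94395888.4.
Remaining total for group C: 113807958.74 − 94395888.4 = 19412070.34.
Divide by its size: 19412070.34 / 3239 = 5993.2295... → 5993.23.

5993.23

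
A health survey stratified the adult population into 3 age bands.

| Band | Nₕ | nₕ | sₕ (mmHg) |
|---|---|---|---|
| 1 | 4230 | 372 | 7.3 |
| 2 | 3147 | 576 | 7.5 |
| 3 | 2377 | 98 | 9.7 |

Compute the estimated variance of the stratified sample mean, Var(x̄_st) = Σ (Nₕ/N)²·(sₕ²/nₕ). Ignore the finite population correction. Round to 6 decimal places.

N = 9754. Term for each stratum: Wₕ²sₕ²/nₕ.
Var(x̄_st) = 0.026941267 + 0.010165483 + 0.057017773 = 0.094124523 → 0.094125.

0.094125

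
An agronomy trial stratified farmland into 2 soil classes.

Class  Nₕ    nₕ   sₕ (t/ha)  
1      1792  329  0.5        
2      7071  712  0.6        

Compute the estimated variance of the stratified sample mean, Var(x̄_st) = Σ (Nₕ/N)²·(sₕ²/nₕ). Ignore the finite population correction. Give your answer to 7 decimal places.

0.0003529

N = 8863; Wₕ = Nₕ/N.
class 1: (1792/8863)²·0.5²/329 = 0.0000310641
class 2: (7071/8863)²·0.6²/712 = 0.0003218272
Sum = 0.0003528912 → 0.0003529.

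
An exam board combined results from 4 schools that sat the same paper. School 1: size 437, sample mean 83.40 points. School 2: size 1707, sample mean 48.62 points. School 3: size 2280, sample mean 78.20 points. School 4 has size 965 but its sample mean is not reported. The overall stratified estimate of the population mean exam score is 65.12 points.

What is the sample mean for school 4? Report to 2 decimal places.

55.12

Σ Nₕx̄ₕ = N·μ, so 965·x̄_4 = 5389·65.12 − (437·83.40 + 1707·48.62 + 2280·78.20).
= 350931.68 − 297736.14 = 53195.54.
x̄_4 = 53195.54 / 965 = 55.1249... → 55.12.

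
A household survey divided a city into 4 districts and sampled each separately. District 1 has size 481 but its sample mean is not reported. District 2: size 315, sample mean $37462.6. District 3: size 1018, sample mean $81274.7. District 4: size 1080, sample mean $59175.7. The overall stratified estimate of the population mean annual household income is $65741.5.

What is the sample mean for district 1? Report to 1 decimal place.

66128.4

N = 481 + 315 + 1018 + 1080 = 2894.
Overall total = μ·N = 65741.5·2894 = 190255901.
Subtract the known strata: 315·37462.6 + 1018·81274.7 + 1080·59175.7 = 158448119.6.
Remaining total for district 1: 190255901 − 158448119.6 = 31807781.4.
Divide by its size: 31807781.4 / 481 = 66128.444... → 66128.4.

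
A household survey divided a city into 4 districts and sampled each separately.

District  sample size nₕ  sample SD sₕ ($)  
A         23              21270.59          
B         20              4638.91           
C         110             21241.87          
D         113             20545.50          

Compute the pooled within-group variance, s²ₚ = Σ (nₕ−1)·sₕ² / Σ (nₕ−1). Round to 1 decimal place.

Degrees of freedom: 22 + 19 + 109 + 112 = 262.
Σ(nₕ−1)sₕ² = 22·452437998.9481 + 19·21519485.9881 + 109·451217041.0969 + 112·422117570.25 = 106822331558.1942.
s²ₚ = 106822331558.1942 / 262 = 407718822.741... → 407718822.7.

407718822.7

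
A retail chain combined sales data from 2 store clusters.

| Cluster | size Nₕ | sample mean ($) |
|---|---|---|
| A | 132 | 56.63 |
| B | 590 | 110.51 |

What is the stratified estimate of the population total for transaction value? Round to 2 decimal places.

72676.06

Estimate total by summing Nₕ·x̄ₕ over strata.
132·56.63 + 590·110.51 = 7475.16 + 65200.9 = 72676.06.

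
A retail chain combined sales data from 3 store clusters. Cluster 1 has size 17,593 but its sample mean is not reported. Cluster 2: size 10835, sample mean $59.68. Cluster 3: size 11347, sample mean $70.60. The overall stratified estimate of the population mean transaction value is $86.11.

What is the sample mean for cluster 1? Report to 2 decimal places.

N = 17593 + 10835 + 11347 = 39775.
Overall total = μ·N = 86.11·39775 = 3425025.25.
Subtract the known strata: 10835·59.68 + 11347·70.60 = 1447731.
Remaining total for cluster 1: 3425025.25 − 1447731 = 1977294.25.
Divide by its size: 1977294.25 / 17593 = 112.3910... → 112.39.

112.39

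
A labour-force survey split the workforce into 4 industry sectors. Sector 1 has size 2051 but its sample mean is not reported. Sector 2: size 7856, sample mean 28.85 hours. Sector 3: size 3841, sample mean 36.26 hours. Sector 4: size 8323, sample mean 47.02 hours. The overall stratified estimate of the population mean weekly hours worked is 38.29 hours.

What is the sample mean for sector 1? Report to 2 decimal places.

Σ Nₕx̄ₕ = N·μ, so 2051·x̄_1 = 22071·38.29 − (7856·28.85 + 3841·36.26 + 8323·47.02).
= 845098.59 − 757267.72 = 87830.87.
x̄_1 = 87830.87 / 2051 = 42.8234... → 42.82.

42.82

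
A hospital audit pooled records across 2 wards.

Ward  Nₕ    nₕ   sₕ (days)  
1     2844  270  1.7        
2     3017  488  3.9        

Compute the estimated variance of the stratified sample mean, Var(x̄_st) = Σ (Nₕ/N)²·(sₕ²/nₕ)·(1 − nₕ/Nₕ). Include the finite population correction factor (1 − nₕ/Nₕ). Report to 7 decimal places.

N = 5861; Wₕ = Nₕ/N.
ward 1: (2844/5861)²·1.7²/270·(1 − 270/2844) = 0.0022810183
ward 2: (3017/5861)²·3.9²/488·(1 − 488/3017) = 0.0069229324
Sum = 0.0092039507 → 0.0092040.

0.0092040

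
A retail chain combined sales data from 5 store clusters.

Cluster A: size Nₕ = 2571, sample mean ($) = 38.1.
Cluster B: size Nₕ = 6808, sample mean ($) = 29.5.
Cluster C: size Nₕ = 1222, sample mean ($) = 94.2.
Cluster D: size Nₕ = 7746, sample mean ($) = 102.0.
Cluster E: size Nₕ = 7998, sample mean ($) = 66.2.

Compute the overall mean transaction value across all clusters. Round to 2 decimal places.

65.80

N = 26345; weights Wₕ = Nₕ/N = (0.0976, 0.2584, 0.0464, 0.2940, 0.3036).
x̄_st = Σ Wₕ·x̄ₕ = 0.0976·38.1 + 0.2584·29.5 + 0.0464·94.2 + 0.2940·102.0 + 0.3036·66.2 ≈ 65.7986...
→ 65.80.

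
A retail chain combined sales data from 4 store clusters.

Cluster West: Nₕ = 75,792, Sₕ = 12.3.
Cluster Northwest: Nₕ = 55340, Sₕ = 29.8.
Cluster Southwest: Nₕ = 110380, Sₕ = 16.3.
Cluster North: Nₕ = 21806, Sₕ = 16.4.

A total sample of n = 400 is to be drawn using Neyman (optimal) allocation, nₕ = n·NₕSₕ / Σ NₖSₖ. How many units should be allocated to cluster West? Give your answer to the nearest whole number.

West: NₕSₕ = 75792·12.3 = 932241.6
Northwest: NₕSₕ = 55340·29.8 = 1649132
Southwest: NₕSₕ = 110380·16.3 = 1799194
North: NₕSₕ = 21806·16.4 = 357618.4
Σ NₕSₕ = 4738186.
n_West = 400·932241.6/4738186 = 78.700... → 79.

79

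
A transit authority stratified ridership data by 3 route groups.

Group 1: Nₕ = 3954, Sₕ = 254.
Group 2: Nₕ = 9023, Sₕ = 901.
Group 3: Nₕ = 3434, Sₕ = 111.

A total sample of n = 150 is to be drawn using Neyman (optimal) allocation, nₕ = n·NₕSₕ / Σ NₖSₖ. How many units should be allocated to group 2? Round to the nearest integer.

128

1: NₕSₕ = 3954·254 = 1004316
2: NₕSₕ = 9023·901 = 8129723
3: NₕSₕ = 3434·111 = 381174
Σ NₕSₕ = 9515213.
n_2 = 150·8129723/9515213 = 128.159... → 128.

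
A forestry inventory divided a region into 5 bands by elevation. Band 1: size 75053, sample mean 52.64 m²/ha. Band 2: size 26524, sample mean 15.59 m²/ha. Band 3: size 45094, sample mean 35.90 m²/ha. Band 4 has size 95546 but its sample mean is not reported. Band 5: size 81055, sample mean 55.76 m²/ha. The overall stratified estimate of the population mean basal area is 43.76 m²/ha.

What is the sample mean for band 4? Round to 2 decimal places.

38.13

N = 75053 + 26524 + 45094 + 95546 + 81055 = 323272.
Overall total = μ·N = 43.76·323272 = 14146382.72.
Subtract the known strata: 75053·52.64 + 26524·15.59 + 45094·35.90 + 81055·55.76 = 10502800.48.
Remaining total for band 4: 14146382.72 − 10502800.48 = 3643582.24.
Divide by its size: 3643582.24 / 95546 = 38.1343... → 38.13.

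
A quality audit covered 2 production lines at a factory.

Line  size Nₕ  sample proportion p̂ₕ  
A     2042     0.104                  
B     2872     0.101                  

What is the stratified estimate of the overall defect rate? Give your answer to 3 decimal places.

0.102

Wₕ = Nₕ/N with N = 4914: 0.4155, 0.5845.
p̂_st = 0.4155·0.104 + 0.5845·0.101 ≈ 0.10225... → 0.102.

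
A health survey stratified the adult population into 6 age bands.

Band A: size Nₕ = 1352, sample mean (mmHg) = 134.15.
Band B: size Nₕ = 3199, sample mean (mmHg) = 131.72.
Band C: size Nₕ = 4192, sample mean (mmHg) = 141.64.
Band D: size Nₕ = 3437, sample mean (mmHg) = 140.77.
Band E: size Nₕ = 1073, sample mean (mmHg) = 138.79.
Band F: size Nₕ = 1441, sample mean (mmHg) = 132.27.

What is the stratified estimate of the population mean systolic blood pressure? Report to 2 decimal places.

x̄_st = (Σ Nₕx̄ₕ) / (Σ Nₕ) = (1352·134.15 + 3199·131.72 + 4192·141.64 + 3437·140.77 + 1073·138.79 + 1441·132.27) / 14694
= 2019847.19 / 14694 = 137.4607... → 137.46.

137.46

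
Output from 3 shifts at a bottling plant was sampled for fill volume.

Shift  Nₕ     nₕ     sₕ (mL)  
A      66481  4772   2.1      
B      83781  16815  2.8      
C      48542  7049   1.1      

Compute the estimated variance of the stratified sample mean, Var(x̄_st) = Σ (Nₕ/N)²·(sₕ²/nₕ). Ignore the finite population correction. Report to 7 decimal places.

N = 198804; Wₕ = Nₕ/N.
shift A: (66481/198804)²·2.1²/4772 = 0.0001033435
shift B: (83781/198804)²·2.8²/16815 = 0.0000828057
shift C: (48542/198804)²·1.1²/7049 = 0.0000102339
Sum = 0.0001963831 → 0.0001964.

0.0001964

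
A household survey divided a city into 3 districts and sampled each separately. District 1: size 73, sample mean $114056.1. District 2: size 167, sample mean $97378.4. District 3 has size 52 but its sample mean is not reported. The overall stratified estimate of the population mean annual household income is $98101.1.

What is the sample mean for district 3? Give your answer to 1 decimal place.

N = 73 + 167 + 52 = 292.
Overall total = μ·N = 98101.1·292 = 28645521.2.
Subtract the known strata: 73·114056.1 + 167·97378.4 = 24588288.1.
Remaining total for district 3: 28645521.2 − 24588288.1 = 4057233.1.
Divide by its size: 4057233.1 / 52 = 78023.713... → 78023.7.

78023.7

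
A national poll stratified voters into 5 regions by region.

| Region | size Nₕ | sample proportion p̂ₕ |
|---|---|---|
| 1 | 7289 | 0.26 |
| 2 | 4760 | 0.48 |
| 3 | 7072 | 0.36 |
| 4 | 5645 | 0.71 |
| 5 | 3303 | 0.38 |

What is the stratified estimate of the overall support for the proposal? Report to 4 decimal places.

N = 7289 + 4760 + 7072 + 5645 + 3303 = 28069.
Overall proportion = Σ (Nₕ/N)·p̂ₕ.
Σ Nₕp̂ₕ = 1895.14 + 2284.8 + 2545.92 + 4007.95 + 1255.14 = 11988.95.
11988.95 / 28069 = 0.427124... → 0.4271.

0.4271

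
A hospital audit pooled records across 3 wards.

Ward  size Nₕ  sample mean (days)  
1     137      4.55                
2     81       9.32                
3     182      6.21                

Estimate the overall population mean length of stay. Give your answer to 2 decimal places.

N = 137 + 81 + 182 = 400.
The stratified mean weights each stratum mean by its population share Nₕ/N.
Σ Nₕx̄ₕ = 137·4.55 + 81·9.32 + 182·6.21 = 623.35 + 754.92 + 1130.22 = 2508.49.
Divide by N: 2508.49 / 400 = 6.2712... → 6.27.

6.27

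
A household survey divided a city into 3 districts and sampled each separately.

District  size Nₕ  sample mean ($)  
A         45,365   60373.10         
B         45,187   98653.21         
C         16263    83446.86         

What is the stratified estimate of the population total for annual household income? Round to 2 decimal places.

8553764565.95

Population total = Σ Nₕ·x̄ₕ (each stratum's size times its mean).
45365·60373.10 + 45187·98653.21 + 16263·83446.86 = 2738825681.5 + 4457842600.27 + 1357096284.18 = 8553764565.95.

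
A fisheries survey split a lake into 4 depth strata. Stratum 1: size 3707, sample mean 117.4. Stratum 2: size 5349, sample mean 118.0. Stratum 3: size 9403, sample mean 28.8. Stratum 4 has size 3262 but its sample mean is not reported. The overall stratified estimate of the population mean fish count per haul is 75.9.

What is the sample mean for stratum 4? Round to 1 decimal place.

95.5

N = 3707 + 5349 + 9403 + 3262 = 21721.
Overall total = μ·N = 75.9·21721 = 1648623.9.
Subtract the known strata: 3707·117.4 + 5349·118.0 + 9403·28.8 = 1337190.2.
Remaining total for stratum 4: 1648623.9 − 1337190.2 = 311433.7.
Divide by its size: 311433.7 / 3262 = 95.473... → 95.5.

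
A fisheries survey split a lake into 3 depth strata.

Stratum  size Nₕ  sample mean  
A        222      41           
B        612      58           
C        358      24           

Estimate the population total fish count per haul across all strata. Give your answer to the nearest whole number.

A: 222·41 = 9102
B: 612·58 = 35496
C: 358·24 = 8592
τ̂ = Σ Nₕx̄ₕ = 53190.

53190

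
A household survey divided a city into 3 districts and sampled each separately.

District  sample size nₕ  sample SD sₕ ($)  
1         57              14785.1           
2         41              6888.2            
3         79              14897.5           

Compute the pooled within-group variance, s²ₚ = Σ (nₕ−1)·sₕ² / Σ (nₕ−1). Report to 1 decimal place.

Degrees of freedom: 56 + 40 + 78 = 174.
Σ(nₕ−1)sₕ² = 56·218599182.01 + 40·47447299.24 + 78·221935506.25 = 31450415649.66.
s²ₚ = 31450415649.66 / 174 = 180749515.228... → 180749515.2.

180749515.2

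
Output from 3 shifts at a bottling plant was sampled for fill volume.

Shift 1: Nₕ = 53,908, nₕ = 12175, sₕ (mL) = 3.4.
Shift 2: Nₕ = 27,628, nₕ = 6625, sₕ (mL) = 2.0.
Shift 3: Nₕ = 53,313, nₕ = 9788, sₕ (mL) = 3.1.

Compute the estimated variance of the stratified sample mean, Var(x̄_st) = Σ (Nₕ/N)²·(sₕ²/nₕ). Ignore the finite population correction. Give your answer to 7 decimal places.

0.0003305

N = 134849. Term for each stratum: Wₕ²sₕ²/nₕ.
Var(x̄_st) = 0.0001517399 + 0.0000253441 + 0.0001534618 = 0.0003305458 → 0.0003305.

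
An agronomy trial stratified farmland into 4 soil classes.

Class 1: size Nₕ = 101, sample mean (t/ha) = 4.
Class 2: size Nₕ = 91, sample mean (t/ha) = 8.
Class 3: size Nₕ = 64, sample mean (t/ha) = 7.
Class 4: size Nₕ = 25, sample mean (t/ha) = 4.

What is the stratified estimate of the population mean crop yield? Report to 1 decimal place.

6.0

N = 101 + 91 + 64 + 25 = 281.
Overall mean = Σ (Nₕ/N)·x̄ₕ — weight by population share, not a simple average.
Σ Nₕx̄ₕ = 101·4 + 91·8 + 64·7 + 25·4 = 404 + 728 + 448 + 100 = 1680.
Divide by N: 1680 / 281 = 5.979... → 6.0.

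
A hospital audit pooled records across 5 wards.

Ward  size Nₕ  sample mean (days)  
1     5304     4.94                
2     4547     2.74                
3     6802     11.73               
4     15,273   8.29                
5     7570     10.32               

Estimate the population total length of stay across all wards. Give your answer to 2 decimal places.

1: 5304·4.94 = 26201.76
2: 4547·2.74 = 12458.78
3: 6802·11.73 = 79787.46
4: 15273·8.29 = 126613.17
5: 7570·10.32 = 78122.4
τ̂ = Σ Nₕx̄ₕ = 323183.57.

323183.57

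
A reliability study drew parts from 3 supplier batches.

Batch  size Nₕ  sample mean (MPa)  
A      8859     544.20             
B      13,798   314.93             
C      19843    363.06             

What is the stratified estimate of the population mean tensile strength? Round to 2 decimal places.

385.19

N = 42500; weights Wₕ = Nₕ/N = (0.2084, 0.3247, 0.4669).
x̄_st = Σ Wₕ·x̄ₕ = 0.2084·544.20 + 0.3247·314.93 + 0.4669·363.06 ≈ 385.1923...
→ 385.19.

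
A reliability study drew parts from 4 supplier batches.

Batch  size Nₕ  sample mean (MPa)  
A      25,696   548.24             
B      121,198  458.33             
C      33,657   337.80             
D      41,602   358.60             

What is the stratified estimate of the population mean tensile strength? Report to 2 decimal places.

N = 222153; weights Wₕ = Nₕ/N = (0.1157, 0.5456, 0.1515, 0.1873).
x̄_st = Σ Wₕ·x̄ₕ = 0.1157·548.24 + 0.5456·458.33 + 0.1515·337.80 + 0.1873·358.60 ≈ 431.7928...
→ 431.79.

431.79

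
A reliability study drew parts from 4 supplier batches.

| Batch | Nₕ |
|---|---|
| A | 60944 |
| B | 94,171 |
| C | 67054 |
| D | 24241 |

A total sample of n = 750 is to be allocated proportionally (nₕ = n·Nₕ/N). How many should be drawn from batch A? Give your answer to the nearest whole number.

Share of batch A = 60944/246410 = 0.24733.
Allocate 750 × 0.24733 = 185.496... → 185.

185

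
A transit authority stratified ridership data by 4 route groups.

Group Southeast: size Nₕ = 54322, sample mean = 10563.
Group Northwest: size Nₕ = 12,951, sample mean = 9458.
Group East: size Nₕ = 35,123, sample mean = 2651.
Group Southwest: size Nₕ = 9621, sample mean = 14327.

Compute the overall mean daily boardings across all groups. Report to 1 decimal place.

N = 112017; weights Wₕ = Nₕ/N = (0.4849, 0.1156, 0.3136, 0.0859).
x̄_st = Σ Wₕ·x̄ₕ = 0.4849·10563 + 0.1156·9458 + 0.3136·2651 + 0.0859·14327 ≈ 8277.717...
→ 8277.7.

8277.7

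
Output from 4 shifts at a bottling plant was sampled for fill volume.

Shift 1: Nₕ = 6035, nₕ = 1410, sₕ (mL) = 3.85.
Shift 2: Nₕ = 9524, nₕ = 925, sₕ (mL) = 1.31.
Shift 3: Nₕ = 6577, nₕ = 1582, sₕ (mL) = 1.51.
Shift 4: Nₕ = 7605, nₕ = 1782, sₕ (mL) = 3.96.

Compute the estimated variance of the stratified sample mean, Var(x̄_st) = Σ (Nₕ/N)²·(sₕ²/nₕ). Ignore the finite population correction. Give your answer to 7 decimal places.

N = 29741; Wₕ = Nₕ/N.
shift 1: (6035/29741)²·3.85²/1410 = 0.0004328583
shift 2: (9524/29741)²·1.31²/925 = 0.0001902517
shift 3: (6577/29741)²·1.51²/1582 = 0.0000704842
shift 4: (7605/29741)²·3.96²/1782 = 0.0005754002
Sum = 0.0012689944 → 0.0012690.

0.0012690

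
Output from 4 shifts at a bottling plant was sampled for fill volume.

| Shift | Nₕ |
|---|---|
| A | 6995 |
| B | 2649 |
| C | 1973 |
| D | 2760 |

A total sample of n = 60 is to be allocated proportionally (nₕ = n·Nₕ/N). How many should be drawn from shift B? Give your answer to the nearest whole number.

11

Share of shift B = 2649/14377 = 0.18425.
Allocate 60 × 0.18425 = 11.055... → 11.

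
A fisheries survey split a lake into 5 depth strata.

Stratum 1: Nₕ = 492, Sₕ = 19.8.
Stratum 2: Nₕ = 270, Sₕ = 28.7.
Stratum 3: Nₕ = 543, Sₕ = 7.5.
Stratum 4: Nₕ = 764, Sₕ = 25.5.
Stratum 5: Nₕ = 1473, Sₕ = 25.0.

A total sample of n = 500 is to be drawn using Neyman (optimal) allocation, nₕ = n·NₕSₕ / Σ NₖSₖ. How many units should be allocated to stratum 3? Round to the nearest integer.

Σ NₕSₕ = 492·19.8 + 270·28.7 + 543·7.5 + 764·25.5 + 1473·25.0 = 77870.1.
Share for 3: 4072.5/77870.1 = 0.05230.
n_3 = 500 × 0.05230 = 26.149... → 26.

26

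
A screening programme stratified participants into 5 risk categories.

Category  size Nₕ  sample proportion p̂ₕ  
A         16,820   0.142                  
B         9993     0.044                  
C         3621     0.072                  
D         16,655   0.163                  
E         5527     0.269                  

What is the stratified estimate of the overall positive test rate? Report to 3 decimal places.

0.139

N = 16820 + 9993 + 3621 + 16655 + 5527 = 52616.
Overall proportion = Σ (Nₕ/N)·p̂ₕ.
Σ Nₕp̂ₕ = 2388.44 + 439.692 + 260.712 + 2714.765 + 1486.763 = 7290.372.
7290.372 / 52616 = 0.13856... → 0.139.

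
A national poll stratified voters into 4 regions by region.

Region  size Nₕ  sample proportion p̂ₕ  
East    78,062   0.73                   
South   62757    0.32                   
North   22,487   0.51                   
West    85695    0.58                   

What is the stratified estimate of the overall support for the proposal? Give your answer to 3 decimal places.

0.555

Wₕ = Nₕ/N with N = 249001: 0.3135, 0.2520, 0.0903, 0.3442.
p̂_st = 0.3135·0.73 + 0.2520·0.32 + 0.0903·0.51 + 0.3442·0.58 ≈ 0.55517... → 0.555.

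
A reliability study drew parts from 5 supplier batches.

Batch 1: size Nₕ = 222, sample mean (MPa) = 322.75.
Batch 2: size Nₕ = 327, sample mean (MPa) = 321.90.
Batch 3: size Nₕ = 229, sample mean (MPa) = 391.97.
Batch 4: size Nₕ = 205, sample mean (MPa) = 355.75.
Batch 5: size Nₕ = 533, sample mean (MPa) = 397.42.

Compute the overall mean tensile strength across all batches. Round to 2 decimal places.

x̄_st = (Σ Nₕx̄ₕ) / (Σ Nₕ) = (222·322.75 + 327·321.90 + 229·391.97 + 205·355.75 + 533·397.42) / 1516
= 551426.54 / 1516 = 363.7378... → 363.74.

363.74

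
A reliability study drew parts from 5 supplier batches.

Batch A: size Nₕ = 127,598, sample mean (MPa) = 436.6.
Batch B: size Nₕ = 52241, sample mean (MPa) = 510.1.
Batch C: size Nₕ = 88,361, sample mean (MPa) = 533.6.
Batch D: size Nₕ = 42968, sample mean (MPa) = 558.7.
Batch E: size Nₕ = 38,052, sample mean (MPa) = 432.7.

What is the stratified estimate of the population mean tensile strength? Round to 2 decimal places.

486.74

N = 127598 + 52241 + 88361 + 42968 + 38052 = 349220.
Overall mean = Σ (Nₕ/N)·x̄ₕ — weight by population share, not a simple average.
Σ Nₕx̄ₕ = 127598·436.6 + 52241·510.1 + 88361·533.6 + 42968·558.7 + 38052·432.7 = 55709286.8 + 26648134.1 + 47149429.6 + 24006221.6 + 16465100.4 = 169978172.5.
Divide by N: 169978172.5 / 349220 = 486.7366... → 486.74.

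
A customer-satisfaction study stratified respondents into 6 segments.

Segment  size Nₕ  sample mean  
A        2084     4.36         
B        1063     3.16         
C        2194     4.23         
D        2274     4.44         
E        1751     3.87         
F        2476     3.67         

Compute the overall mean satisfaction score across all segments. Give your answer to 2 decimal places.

N = 2084 + 1063 + 2194 + 2274 + 1751 + 2476 = 11842.
Weight each subgroup mean by Nₕ/N and sum.
Σ Nₕx̄ₕ = 2084·4.36 + 1063·3.16 + 2194·4.23 + 2274·4.44 + 1751·3.87 + 2476·3.67 = 9086.24 + 3359.08 + 9280.62 + 10096.56 + 6776.37 + 9086.92 = 47685.79.
Divide by N: 47685.79 / 11842 = 4.0268... → 4.03.

4.03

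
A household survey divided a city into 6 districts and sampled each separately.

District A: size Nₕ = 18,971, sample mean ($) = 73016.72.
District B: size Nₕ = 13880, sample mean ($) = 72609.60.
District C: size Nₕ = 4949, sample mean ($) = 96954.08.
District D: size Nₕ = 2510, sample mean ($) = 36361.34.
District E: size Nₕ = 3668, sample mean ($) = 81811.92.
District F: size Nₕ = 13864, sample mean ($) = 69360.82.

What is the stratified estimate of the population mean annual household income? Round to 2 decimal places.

73057.96

x̄_st = (Σ Nₕx̄ₕ) / (Σ Nₕ) = (18971·73016.72 + 13880·72609.60 + 4949·96954.08 + 2510·36361.34 + 3668·81811.92 + 13864·69360.82) / 57842
= 4225818679.48 / 57842 = 73057.9627... → 73057.96.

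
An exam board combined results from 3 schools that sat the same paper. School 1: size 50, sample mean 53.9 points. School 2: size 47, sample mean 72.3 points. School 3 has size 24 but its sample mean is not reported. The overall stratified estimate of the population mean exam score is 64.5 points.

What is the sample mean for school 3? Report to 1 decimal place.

N = 50 + 47 + 24 = 121.
Overall total = μ·N = 64.5·121 = 7804.5.
Subtract the known strata: 50·53.9 + 47·72.3 = 6093.1.
Remaining total for school 3: 7804.5 − 6093.1 = 1711.4.
Divide by its size: 1711.4 / 24 = 71.308... → 71.3.

71.3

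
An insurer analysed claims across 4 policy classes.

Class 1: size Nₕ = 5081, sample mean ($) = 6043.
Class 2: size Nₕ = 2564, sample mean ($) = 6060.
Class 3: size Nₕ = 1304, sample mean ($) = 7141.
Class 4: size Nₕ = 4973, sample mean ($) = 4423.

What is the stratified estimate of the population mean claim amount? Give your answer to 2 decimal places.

5570.30

N = 5081 + 2564 + 1304 + 4973 = 13922.
The stratified mean weights each stratum mean by its population share Nₕ/N.
Σ Nₕx̄ₕ = 5081·6043 + 2564·6060 + 1304·7141 + 4973·4423 = 30704483 + 15537840 + 9311864 + 21995579 = 77549766.
Divide by N: 77549766 / 13922 = 5570.3035... → 5570.30.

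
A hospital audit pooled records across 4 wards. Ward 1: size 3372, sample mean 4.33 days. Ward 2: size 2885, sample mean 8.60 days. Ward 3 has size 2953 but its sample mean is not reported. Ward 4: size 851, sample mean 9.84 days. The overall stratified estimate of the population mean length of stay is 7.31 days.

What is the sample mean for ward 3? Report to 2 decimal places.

N = 3372 + 2885 + 2953 + 851 = 10061.
Overall total = μ·N = 7.31·10061 = 73545.91.
Subtract the known strata: 3372·4.33 + 2885·8.60 + 851·9.84 = 47785.6.
Remaining total for ward 3: 73545.91 − 47785.6 = 25760.31.
Divide by its size: 25760.31 / 2953 = 8.7234... → 8.72.

8.72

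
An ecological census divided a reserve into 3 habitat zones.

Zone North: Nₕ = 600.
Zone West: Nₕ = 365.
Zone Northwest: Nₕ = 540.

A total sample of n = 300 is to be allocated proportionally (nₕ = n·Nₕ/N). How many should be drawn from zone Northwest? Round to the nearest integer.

108

Share of zone Northwest = 540/1505 = 0.35880.
Allocate 300 × 0.35880 = 107.641... → 108.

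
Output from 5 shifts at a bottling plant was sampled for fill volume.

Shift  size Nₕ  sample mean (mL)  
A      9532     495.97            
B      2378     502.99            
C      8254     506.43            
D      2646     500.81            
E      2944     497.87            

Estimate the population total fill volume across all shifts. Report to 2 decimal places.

Population total = Σ Nₕ·x̄ₕ (each stratum's size times its mean).
9532·495.97 + 2378·502.99 + 8254·506.43 + 2646·500.81 + 2944·497.87 = 4727586.04 + 1196110.22 + 4180073.22 + 1325143.26 + 1465729.28 = 12894642.02.

12894642.02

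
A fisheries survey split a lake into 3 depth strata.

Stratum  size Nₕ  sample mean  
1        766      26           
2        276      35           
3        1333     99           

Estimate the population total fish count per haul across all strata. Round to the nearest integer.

1: 766·26 = 19916
2: 276·35 = 9660
3: 1333·99 = 131967
τ̂ = Σ Nₕx̄ₕ = 161543.

161543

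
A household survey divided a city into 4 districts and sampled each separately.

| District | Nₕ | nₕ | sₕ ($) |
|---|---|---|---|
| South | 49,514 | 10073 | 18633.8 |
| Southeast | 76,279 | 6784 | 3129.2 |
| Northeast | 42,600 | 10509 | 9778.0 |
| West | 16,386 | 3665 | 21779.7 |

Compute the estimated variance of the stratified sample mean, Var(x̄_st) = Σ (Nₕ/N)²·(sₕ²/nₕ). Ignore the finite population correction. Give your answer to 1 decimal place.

4222.5

N = 184779; Wₕ = Nₕ/N.
district South: (49514/184779)²·18633.8²/10073 = 2475.1118
district Southeast: (76279/184779)²·3129.2²/6784 = 245.9719
district Northeast: (42600/184779)²·9778.0²/10509 = 483.5625
district West: (16386/184779)²·21779.7²/3665 = 1017.8188
Sum = 4222.4651 → 4222.5.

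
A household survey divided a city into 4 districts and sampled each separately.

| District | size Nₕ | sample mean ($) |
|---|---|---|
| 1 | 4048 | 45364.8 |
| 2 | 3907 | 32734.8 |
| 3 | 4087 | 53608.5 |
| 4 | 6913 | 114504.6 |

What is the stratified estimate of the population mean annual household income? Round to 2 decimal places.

69754.67

N = 18955; weights Wₕ = Nₕ/N = (0.2136, 0.2061, 0.2156, 0.3647).
x̄_st = Σ Wₕ·x̄ₕ = 0.2136·45364.8 + 0.2061·32734.8 + 0.2156·53608.5 + 0.3647·114504.6 ≈ 69754.6723...
→ 69754.67.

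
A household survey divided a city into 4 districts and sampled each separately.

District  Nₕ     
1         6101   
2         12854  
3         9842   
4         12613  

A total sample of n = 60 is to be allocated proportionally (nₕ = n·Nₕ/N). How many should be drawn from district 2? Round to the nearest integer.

Share of district 2 = 12854/41410 = 0.31041.
Allocate 60 × 0.31041 = 18.624... → 19.

19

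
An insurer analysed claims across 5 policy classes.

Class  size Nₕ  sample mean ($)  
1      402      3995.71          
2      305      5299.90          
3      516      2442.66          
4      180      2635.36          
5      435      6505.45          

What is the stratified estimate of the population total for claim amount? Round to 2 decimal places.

Population total = Σ Nₕ·x̄ₕ (each stratum's size times its mean).
402·3995.71 + 305·5299.90 + 516·2442.66 + 180·2635.36 + 435·6505.45 = 1606275.42 + 1616469.5 + 1260412.56 + 474364.8 + 2829870.75 = 7787393.03.

7787393.03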